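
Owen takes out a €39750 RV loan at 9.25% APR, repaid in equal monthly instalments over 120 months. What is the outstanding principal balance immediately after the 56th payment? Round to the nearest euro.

With monthly rate i = 9.25%/12 = 0.0077083, the balance after k of n payments is P · [(1+i)^n − (1+i)^k] / [(1+i)^n − 1].
(1+0.0077083)^120 = 2.51293932 and (1+0.0077083)^56 = 1.53727513, so the balance is 39,750 × (2.51293932 − 1.53727513) / (2.51293932 − 1) = €25,633.98.

€25,634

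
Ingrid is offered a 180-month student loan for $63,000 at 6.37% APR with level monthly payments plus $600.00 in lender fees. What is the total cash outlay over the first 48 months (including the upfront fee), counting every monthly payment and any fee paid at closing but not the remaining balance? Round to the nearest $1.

$26,727

Monthly rate = 6.37%/12 = 0.0053083; payment = 63,000 × 0.0053083 / (1 − (1+0.0053083)^−180) = $544.31.
Total outlay = 48 × $544.31 + $600.00 = $26,726.88.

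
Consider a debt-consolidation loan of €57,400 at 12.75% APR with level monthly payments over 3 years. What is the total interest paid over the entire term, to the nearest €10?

€11,980

At 12.75% the monthly rate is 0.0106250, so the payment is 57,400 × 0.0106250 / (1 − 1.0106250^−36) = €1,927.13.
Total paid = 36 × €1,927.13 = €69,376.68; interest = €69,376.68 − €57,400 = €11,976.68.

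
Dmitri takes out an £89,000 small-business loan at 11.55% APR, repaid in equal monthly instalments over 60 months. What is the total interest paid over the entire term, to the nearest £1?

At 11.55% the monthly rate is 0.0096250, so the payment is 89,000 × 0.0096250 / (1 − 1.0096250^−60) = £1,959.58.
Total paid = 60 × £1,959.58 = £117,574.80; interest = £117,574.80 − £89,000 = £28,574.80.

£28,575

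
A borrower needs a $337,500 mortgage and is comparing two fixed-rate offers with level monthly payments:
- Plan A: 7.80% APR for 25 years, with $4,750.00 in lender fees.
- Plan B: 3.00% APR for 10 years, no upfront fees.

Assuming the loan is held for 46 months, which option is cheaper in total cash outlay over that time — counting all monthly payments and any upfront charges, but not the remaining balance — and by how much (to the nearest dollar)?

Plan A: monthly rate = 7.8%/12 = 0.0065000; payment = 337,500 × 0.0065000 / (1 − (1+0.0065000)^−300) = $2,560.32.
Plan B: monthly rate = 3%/12 = 0.0025000; payment = 337,500 × 0.0025000 / (1 − (1+0.0025000)^−120) = $3,258.93.
Over 46 months: Plan A costs 46 × $2,560.32 + $4,750.00 = $122,524.72; Plan B costs 46 × $3,258.93 = $149,910.78.
Plan A is cheaper by $149,910.78 − $122,524.72 = $27,386.06.

Plan A by $27,386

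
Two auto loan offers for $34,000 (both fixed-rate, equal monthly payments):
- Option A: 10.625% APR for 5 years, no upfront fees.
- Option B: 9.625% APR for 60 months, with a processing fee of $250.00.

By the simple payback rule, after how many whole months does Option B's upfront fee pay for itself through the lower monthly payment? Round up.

15 months

Option A: monthly rate = 10.625%/12 = 0.0088542; payment = 34,000 × 0.0088542 / (1 − (1+0.0088542)^−60) = $732.90.
Option B: at 9.625% the monthly rate is 0.0080208, so the payment is 34,000 × 0.0080208 / (1 − 1.0080208^−60) = $716.14.
Monthly savings = $732.90 − $716.14 = $16.76.
Break-even = $250.00 / $16.76 = 14.92 → 15 months.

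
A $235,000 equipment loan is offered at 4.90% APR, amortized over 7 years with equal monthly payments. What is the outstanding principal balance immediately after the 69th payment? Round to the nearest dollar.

$48,071

With monthly rate i = 4.9%/12 = 0.0040833, the balance after k of n payments is P · [(1+i)^n − (1+i)^k] / [(1+i)^n − 1].
(1+0.0040833)^84 = 1.40818495 and (1+0.0040833)^69 = 1.32468715, so the balance is 235,000 × (1.40818495 − 1.32468715) / (1.40818495 − 1) = $48,071.30.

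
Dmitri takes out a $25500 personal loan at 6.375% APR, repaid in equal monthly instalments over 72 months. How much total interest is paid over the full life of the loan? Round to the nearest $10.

At 6.375% the monthly rate is 0.0053125, so the payment is 25,500 × 0.0053125 / (1 − 1.0053125^−72) = $427.14.
Total paid = 72 × $427.14 = $30,754.08; interest = $30,754.08 − $25,500 = $5,254.08.

$5,250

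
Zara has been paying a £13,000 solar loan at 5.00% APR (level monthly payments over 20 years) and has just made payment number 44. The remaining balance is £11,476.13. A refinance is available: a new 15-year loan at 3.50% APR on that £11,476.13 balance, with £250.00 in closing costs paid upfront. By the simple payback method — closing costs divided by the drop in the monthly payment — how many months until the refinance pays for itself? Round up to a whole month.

67 months

Current payment = 13,000 × 5%/12 / (1 − (1+0.0041667)^−240) = £85.79.
Refinanced payment = 11,476.13 × 0.0029167 / (1 − (1+0.0029167)^−180) = £82.04.
Monthly savings = £85.79 − £82.04 = £3.75.
Break-even = £250.00 / £3.75 = 66.67 → 67 months.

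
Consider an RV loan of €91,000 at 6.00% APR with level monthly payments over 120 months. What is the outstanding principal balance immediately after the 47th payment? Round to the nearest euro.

€61,662

With monthly rate i = 6%/12 = 0.0050000, the balance after k of n payments is P · [(1+i)^n − (1+i)^k] / [(1+i)^n − 1].
(1+0.0050000)^120 = 1.81939673 and (1+0.0050000)^47 = 1.26416832, so the balance is 91,000 × (1.81939673 − 1.26416832) / (1.81939673 − 1) = €61,662.18.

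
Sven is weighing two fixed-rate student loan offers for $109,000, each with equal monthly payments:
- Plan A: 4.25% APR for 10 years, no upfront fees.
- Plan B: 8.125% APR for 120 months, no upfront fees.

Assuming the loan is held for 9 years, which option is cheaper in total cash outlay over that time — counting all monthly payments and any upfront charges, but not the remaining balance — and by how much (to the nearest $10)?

Plan A by $23,020

Plan A: at 4.25% the monthly rate is 0.0035417, so the payment is 109,000 × 0.0035417 / (1 − 1.0035417^−120) = $1,116.57.
Plan B: at 8.125% the monthly rate is 0.0067708, so the payment is 109,000 × 0.0067708 / (1 − 1.0067708^−120) = $1,329.68.
Over 108 months: Plan A costs 108 × $1,116.57 = $120,589.56; Plan B costs 108 × $1,329.68 = $143,605.44.
Plan A is cheaper by $143,605.44 − $120,589.56 = $23,015.88.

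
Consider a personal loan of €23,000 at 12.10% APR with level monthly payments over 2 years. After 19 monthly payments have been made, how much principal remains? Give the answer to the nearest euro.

€5,259

With monthly rate i = 12.1%/12 = 0.0100833, the balance after k of n payments is P · [(1+i)^n − (1+i)^k] / [(1+i)^n − 1].
(1+0.0100833)^24 = 1.27225136 and (1+0.0100833)^19 = 1.21000426, so the balance is 23,000 × (1.27225136 − 1.21000426) / (1.27225136 − 1) = €5,258.68.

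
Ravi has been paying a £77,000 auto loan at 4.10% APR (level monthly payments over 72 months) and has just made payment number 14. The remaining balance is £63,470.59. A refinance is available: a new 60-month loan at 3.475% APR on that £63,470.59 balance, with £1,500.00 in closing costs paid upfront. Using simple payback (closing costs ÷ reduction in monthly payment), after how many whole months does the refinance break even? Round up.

28 months

Current payment = 77,000 × 4.1%/12 / (1 − (1+0.0034167)^−72) = £1,208.19.
Refinanced payment = 63,470.59 × 0.0028958 / (1 − (1+0.0028958)^−60) = £1,153.93.
Monthly savings = £1,208.19 − £1,153.93 = £54.26.
Break-even = £1,500.00 / £54.26 = 27.64 → 28 months.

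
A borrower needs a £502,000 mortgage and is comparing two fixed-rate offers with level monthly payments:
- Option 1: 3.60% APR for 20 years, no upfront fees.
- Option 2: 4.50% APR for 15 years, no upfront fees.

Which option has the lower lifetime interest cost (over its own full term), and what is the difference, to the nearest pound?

Option 1: monthly rate = 3.6%/12 = 0.0030000; payment = 502,000 × 0.0030000 / (1 − (1+0.0030000)^−240) = £2,937.26.
Total interest on Option 1 = 240 × £2,937.26 − £502,000 = £202,942.40.
Option 2: at 4.50% the monthly rate is 0.0037500, so the payment is 502,000 × 0.0037500 / (1 − 1.0037500^−180) = £3,840.27.
Total interest on Option 2 = 180 × £3,840.27 − £502,000 = £189,248.60.
Option 2 is lower by £13,693.80.

Option 2 by £13,694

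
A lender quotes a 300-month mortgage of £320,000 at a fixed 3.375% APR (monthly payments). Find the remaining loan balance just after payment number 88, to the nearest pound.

£252,150

With monthly rate i = 3.375%/12 = 0.0028125, the balance after k of n payments is P · [(1+i)^n − (1+i)^k] / [(1+i)^n − 1].
(1+0.0028125)^300 = 2.32231770 and (1+0.0028125)^88 = 1.28037449, so the balance is 320,000 × (2.32231770 − 1.28037449) / (2.32231770 − 1) = £252,149.56.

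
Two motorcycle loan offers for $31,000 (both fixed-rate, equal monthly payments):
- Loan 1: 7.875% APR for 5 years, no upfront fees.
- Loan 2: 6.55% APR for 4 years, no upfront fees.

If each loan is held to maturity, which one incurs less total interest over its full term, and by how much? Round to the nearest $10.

Loan 1: monthly rate = 7.875%/12 = 0.0065625; payment = 31,000 × 0.0065625 / (1 − (1+0.0065625)^−60) = $626.72.
Total interest on Loan 1 = 60 × $626.72 − $31,000 = $6,603.20.
Loan 2: at 6.55% the monthly rate is 0.0054583, so the payment is 31,000 × 0.0054583 / (1 − 1.0054583^−48) = $735.88.
Total interest on Loan 2 = 48 × $735.88 − $31,000 = $4,322.24.
Loan 2 is lower by $2,280.96.

Loan 2 by $2,280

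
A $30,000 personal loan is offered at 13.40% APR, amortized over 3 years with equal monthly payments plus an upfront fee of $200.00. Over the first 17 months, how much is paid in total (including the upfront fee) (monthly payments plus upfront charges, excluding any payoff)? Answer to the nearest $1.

$17,482

At 13.40% the monthly rate is 0.0111667, so the payment is 30,000 × 0.0111667 / (1 − 1.0111667^−36) = $1,016.61.
Total outlay = 17 × $1,016.61 + $200.00 = $17,482.37.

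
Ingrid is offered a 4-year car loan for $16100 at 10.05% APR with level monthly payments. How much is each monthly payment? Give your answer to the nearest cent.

$408.72

Monthly rate = 10.05%/12 = 0.0083750; payment = 16,100 × 0.0083750 / (1 − (1+0.0083750)^−48) = $408.72.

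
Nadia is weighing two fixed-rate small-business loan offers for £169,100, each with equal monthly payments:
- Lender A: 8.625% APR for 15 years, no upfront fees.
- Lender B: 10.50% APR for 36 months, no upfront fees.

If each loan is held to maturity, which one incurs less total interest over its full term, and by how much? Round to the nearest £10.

Lender A: monthly rate = 8.625%/12 = 0.0071875; payment = 169,100 × 0.0071875 / (1 − (1+0.0071875)^−180) = £1,677.61.
Total interest on Lender A = 180 × £1,677.61 − £169,100 = £132,869.80.
Lender B: at 10.50% the monthly rate is 0.0087500, so the payment is 169,100 × 0.0087500 / (1 − 1.0087500^−36) = £5,496.16.
Total interest on Lender B = 36 × £5,496.16 − £169,100 = £28,761.76.
Lender B is lower by £104,108.04.

Lender B by £104,110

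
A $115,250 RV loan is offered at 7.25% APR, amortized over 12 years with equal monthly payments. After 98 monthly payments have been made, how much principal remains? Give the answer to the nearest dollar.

With monthly rate i = 7.25%/12 = 0.0060417, the balance after k of n payments is P · [(1+i)^n − (1+i)^k] / [(1+i)^n − 1].
(1+0.0060417)^144 = 2.38067108 and (1+0.0060417)^98 = 1.80453316, so the balance is 115,250 × (2.38067108 − 1.80453316) / (2.38067108 − 1) = $48,092.48.

$48,092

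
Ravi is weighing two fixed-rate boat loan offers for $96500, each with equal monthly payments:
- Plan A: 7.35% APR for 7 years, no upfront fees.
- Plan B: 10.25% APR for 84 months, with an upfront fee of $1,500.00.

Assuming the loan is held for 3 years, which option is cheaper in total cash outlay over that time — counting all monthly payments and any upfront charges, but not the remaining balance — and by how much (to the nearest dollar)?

Plan A: monthly rate = 7.35%/12 = 0.0061250; payment = 96,500 × 0.0061250 / (1 − (1+0.0061250)^−84) = $1,473.01.
Plan B: monthly rate = 10.25%/12 = 0.0085417; payment = 96,500 × 0.0085417 / (1 − (1+0.0085417)^−84) = $1,614.51.
Over 36 months: Plan A costs 36 × $1,473.01 = $53,028.36; Plan B costs 36 × $1,614.51 + $1,500.00 = $59,622.36.
Plan A is cheaper by $59,622.36 − $53,028.36 = $6,594.00.

Plan A by $6,594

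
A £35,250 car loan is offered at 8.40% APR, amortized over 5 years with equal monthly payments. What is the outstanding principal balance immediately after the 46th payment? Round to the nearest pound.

With monthly rate i = 8.4%/12 = 0.0070000, the balance after k of n payments is P · [(1+i)^n − (1+i)^k] / [(1+i)^n − 1].
(1+0.0070000)^60 = 1.51973629 and (1+0.0070000)^46 = 1.37833773, so the balance is 35,250 × (1.51973629 − 1.37833773) / (1.51973629 − 1) = £9,590.05.

£9,590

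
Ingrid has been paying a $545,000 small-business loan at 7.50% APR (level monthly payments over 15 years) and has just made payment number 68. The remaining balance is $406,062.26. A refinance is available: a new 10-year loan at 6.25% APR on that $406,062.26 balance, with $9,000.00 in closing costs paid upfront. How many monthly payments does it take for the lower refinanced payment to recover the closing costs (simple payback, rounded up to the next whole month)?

Current payment = 545,000 × 7.5%/12 / (1 − (1+0.0062500)^−180) = $5,052.22.
Refinanced payment = 406,062.26 × 0.0052083 / (1 − (1+0.0052083)^−120) = $4,559.27.
Monthly savings = $5,052.22 − $4,559.27 = $492.95.
Break-even = $9,000.00 / $492.95 = 18.26 → 19 months.

19 months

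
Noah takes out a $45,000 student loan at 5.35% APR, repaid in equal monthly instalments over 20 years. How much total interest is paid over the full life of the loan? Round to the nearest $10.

$28,380

Monthly rate = 5.35%/12 = 0.0044583; payment = 45,000 × 0.0044583 / (1 − (1+0.0044583)^−240) = $305.75.
Total paid = 240 × $305.75 = $73,380.00; interest = $73,380.00 − $45,000 = $28,380.00.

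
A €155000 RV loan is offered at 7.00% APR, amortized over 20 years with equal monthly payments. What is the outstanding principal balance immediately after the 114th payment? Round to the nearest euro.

With monthly rate i = 7%/12 = 0.0058333, the balance after k of n payments is P · [(1+i)^n − (1+i)^k] / [(1+i)^n − 1].
(1+0.0058333)^240 = 4.03873885 and (1+0.0058333)^114 = 1.94073725, so the balance is 155,000 × (4.03873885 − 1.94073725) / (4.03873885 − 1) = €107,014.87.

€107,015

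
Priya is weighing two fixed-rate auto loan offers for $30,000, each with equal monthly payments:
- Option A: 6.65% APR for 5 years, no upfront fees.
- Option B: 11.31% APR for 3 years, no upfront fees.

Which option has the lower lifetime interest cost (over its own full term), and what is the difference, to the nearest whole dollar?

Option A: monthly rate = 6.65%/12 = 0.0055417; payment = 30,000 × 0.0055417 / (1 − (1+0.0055417)^−60) = $589.09.
Total interest on Option A = 60 × $589.09 − $30,000 = $5,345.40.
Option B: monthly rate = 11.31%/12 = 0.0094250; payment = 30,000 × 0.0094250 / (1 − (1+0.0094250)^−36) = $986.57.
Total interest on Option B = 36 × $986.57 − $30,000 = $5,516.52.
Option A is lower by $171.12.

Option A by $171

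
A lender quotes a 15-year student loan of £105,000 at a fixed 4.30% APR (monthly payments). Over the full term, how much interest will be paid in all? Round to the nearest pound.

£37,659

Monthly rate = 4.3%/12 = 0.0035833; payment = 105,000 × 0.0035833 / (1 − (1+0.0035833)^−180) = £792.55.
Total paid = 180 × £792.55 = £142,659.00; interest = £142,659.00 − £105,000 = £37,659.00.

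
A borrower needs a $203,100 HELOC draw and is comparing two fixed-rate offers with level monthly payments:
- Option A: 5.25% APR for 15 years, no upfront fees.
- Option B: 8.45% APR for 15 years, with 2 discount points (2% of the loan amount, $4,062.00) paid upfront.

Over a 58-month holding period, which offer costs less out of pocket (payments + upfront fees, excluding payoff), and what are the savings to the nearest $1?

Option A: at 5.25% the monthly rate is 0.0043750, so the payment is 203,100 × 0.0043750 / (1 − 1.0043750^−180) = $1,632.68.
Option B: monthly rate = 8.45%/12 = 0.0070417; payment = 203,100 × 0.0070417 / (1 − (1+0.0070417)^−180) = $1,994.06.
Over 58 months: Option A costs 58 × $1,632.68 = $94,695.44; Option B costs 58 × $1,994.06 + $4,062.00 = $119,717.48.
Option A is cheaper by $119,717.48 − $94,695.44 = $25,022.04.

Option A by $25,022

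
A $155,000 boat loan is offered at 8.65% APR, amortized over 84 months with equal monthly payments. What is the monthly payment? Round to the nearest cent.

Monthly rate = 8.65%/12 = 0.0072083; payment = 155,000 × 0.0072083 / (1 − (1+0.0072083)^−84) = $2,466.36.

$2,466.36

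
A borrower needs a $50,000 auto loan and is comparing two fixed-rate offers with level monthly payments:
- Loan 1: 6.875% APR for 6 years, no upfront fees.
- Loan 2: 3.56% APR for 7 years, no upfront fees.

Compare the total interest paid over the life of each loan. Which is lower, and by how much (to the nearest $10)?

Loan 1: at 6.875% the monthly rate is 0.0057292, so the payment is 50,000 × 0.0057292 / (1 − 1.0057292^−72) = $849.45.
Total interest on Loan 1 = 72 × $849.45 − $50,000 = $11,160.40.
Loan 2: monthly rate = 3.56%/12 = 0.0029667; payment = 50,000 × 0.0029667 / (1 − (1+0.0029667)^−84) = $673.36.
Total interest on Loan 2 = 84 × $673.36 − $50,000 = $6,562.24.
Loan 2 is lower by $4,598.16.

Loan 2 by $4,600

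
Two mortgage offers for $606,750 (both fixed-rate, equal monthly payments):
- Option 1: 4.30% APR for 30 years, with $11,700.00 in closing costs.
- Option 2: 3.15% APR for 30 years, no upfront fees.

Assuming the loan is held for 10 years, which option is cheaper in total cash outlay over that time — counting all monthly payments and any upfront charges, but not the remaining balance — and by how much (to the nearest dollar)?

Option 1: at 4.30% the monthly rate is 0.0035833, so the payment is 606,750 × 0.0035833 / (1 − 1.0035833^−360) = $3,002.63.
Option 2: at 3.15% the monthly rate is 0.0026250, so the payment is 606,750 × 0.0026250 / (1 − 1.0026250^−360) = $2,607.43.
Over 120 months: Option 1 costs 120 × $3,002.63 + $11,700.00 = $372,015.60; Option 2 costs 120 × $2,607.43 = $312,891.60.
Option 2 is cheaper by $372,015.60 − $312,891.60 = $59,124.00.

Option 2 by $59,124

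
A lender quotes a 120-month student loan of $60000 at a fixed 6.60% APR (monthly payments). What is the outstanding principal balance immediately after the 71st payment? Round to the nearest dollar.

With monthly rate i = 6.6%/12 = 0.0055000, the balance after k of n payments is P · [(1+i)^n − (1+i)^k] / [(1+i)^n − 1].
(1+0.0055000)^120 = 1.93129667 and (1+0.0055000)^71 = 1.47613922, so the balance is 60,000 × (1.93129667 − 1.47613922) / (1.93129667 − 1) = $29,324.11.

$29,324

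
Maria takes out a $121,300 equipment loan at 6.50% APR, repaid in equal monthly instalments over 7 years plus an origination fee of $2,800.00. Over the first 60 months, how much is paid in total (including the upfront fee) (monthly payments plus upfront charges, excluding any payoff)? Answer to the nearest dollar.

$110,874

Monthly rate = 6.5%/12 = 0.0054167; payment = 121,300 × 0.0054167 / (1 − (1+0.0054167)^−84) = $1,801.24.
Total outlay = 60 × $1,801.24 + $2,800.00 = $110,874.40.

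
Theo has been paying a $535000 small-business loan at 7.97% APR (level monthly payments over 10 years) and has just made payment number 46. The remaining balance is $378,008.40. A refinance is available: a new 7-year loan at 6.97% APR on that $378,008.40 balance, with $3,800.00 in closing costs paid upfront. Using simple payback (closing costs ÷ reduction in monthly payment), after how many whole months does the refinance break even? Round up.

Current payment = 535,000 × 7.97%/12 / (1 − (1+0.0066417)^−120) = $6,482.55.
Refinanced payment = 378,008.40 × 0.0058083 / (1 − (1+0.0058083)^−84) = $5,699.62.
Monthly savings = $6,482.55 − $5,699.62 = $782.93.
Break-even = $3,800.00 / $782.93 = 4.85 → 5 months.

5 months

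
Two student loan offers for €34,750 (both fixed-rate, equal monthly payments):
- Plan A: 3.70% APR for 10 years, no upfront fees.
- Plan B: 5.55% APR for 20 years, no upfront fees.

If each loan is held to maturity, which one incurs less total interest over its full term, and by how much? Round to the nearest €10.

Plan A: at 3.70% the monthly rate is 0.0030833, so the payment is 34,750 × 0.0030833 / (1 − 1.0030833^−120) = €346.89.
Total interest on Plan A = 120 × €346.89 − €34,750 = €6,876.80.
Plan B: monthly rate = 5.55%/12 = 0.0046250; payment = 34,750 × 0.0046250 / (1 − (1+0.0046250)^−240) = €240.02.
Total interest on Plan B = 240 × €240.02 − €34,750 = €22,854.80.
Plan A is lower by €15,978.00.

Plan A by €15,980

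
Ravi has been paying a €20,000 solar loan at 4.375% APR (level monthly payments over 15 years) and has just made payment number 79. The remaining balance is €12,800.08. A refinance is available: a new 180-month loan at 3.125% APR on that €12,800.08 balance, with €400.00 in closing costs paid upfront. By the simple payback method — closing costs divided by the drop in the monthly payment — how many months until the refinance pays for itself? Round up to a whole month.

Current payment = 20,000 × 4.375%/12 / (1 − (1+0.0036458)^−180) = €151.72.
Refinanced payment = 12,800.08 × 0.0026042 / (1 − (1+0.0026042)^−180) = €89.17.
Monthly savings = €151.72 − €89.17 = €62.55.
Break-even = €400.00 / €62.55 = 6.39 → 7 months.

7 months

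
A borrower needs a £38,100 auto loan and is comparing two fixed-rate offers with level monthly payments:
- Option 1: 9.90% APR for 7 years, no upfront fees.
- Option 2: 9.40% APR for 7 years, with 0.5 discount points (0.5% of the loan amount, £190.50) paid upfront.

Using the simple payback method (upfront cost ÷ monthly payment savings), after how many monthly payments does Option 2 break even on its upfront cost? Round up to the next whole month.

20 months

Option 1: monthly rate = 9.9%/12 = 0.0082500; payment = 38,100 × 0.0082500 / (1 − (1+0.0082500)^−84) = £630.54.
Option 2: at 9.40% the monthly rate is 0.0078333, so the payment is 38,100 × 0.0078333 / (1 − 1.0078333^−84) = £620.76.
Monthly savings = £630.54 − £620.76 = £9.78.
Break-even = £190.50 / £9.78 = 19.48 → 20 months.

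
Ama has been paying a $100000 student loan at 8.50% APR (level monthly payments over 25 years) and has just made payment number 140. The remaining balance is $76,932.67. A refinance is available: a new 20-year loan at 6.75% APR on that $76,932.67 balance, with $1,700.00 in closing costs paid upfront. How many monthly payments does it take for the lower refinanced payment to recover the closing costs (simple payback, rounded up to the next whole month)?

8 months

Current payment = 100,000 × 8.5%/12 / (1 − (1+0.0070833)^−300) = $805.23.
Refinanced payment = 76,932.67 × 0.0056250 / (1 − (1+0.0056250)^−240) = $584.97.
Monthly savings = $805.23 − $584.97 = $220.26.
Break-even = $1,700.00 / $220.26 = 7.72 → 8 months.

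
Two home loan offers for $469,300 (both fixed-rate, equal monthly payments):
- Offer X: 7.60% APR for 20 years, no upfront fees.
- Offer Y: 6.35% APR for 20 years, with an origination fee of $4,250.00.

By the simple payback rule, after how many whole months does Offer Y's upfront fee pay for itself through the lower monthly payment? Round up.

Offer X: at 7.60% the monthly rate is 0.0063333, so the payment is 469,300 × 0.0063333 / (1 − 1.0063333^−240) = $3,809.40.
Offer Y: monthly rate = 6.35%/12 = 0.0052917; payment = 469,300 × 0.0052917 / (1 − (1+0.0052917)^−240) = $3,457.65.
Monthly savings = $3,809.40 − $3,457.65 = $351.75.
Break-even = $4,250.00 / $351.75 = 12.08 → 13 months.

13 months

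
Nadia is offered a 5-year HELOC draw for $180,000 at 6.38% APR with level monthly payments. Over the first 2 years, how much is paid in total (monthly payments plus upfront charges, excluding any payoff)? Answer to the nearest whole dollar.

$84,283

At 6.38% the monthly rate is 0.0053167, so the payment is 180,000 × 0.0053167 / (1 − 1.0053167^−60) = $3,511.80.
Total outlay = 24 × $3,511.80 = $84,283.20.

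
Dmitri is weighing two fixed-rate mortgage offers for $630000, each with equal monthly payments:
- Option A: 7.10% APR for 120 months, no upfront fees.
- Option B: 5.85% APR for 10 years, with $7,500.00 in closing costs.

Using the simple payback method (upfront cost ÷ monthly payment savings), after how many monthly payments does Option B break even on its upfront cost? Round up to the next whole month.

19 months

Option A: monthly rate = 7.1%/12 = 0.0059167; payment = 630,000 × 0.0059167 / (1 − (1+0.0059167)^−120) = $7,347.34.
Option B: at 5.85% the monthly rate is 0.0048750, so the payment is 630,000 × 0.0048750 / (1 − 1.0048750^−120) = $6,946.93.
Monthly savings = $7,347.34 − $6,946.93 = $400.41.
Break-even = $7,500.00 / $400.41 = 18.73 → 19 months.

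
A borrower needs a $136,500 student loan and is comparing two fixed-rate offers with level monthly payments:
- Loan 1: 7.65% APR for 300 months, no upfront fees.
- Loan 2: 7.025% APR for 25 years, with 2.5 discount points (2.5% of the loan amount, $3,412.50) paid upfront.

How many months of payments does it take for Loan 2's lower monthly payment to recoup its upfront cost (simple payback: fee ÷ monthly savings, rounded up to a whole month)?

Loan 1: monthly rate = 7.65%/12 = 0.0063750; payment = 136,500 × 0.0063750 / (1 − (1+0.0063750)^−300) = $1,022.08.
Loan 2: at 7.025% the monthly rate is 0.0058542, so the payment is 136,500 × 0.0058542 / (1 − 1.0058542^−300) = $966.93.
Monthly savings = $1,022.08 − $966.93 = $55.15.
Break-even = $3,412.50 / $55.15 = 61.88 → 62 months.

62 months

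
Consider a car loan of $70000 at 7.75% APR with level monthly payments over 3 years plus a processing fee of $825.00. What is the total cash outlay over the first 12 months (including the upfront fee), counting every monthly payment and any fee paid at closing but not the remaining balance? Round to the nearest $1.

$27,051

At 7.75% the monthly rate is 0.0064583, so the payment is 70,000 × 0.0064583 / (1 − 1.0064583^−36) = $2,185.48.
Total outlay = 12 × $2,185.48 + $825.00 = $27,050.76.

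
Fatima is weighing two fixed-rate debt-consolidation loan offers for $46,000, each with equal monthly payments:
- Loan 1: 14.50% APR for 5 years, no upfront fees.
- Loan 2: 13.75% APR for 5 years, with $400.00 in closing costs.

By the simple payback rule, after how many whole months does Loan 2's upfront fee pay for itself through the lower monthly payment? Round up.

Loan 1: at 14.50% the monthly rate is 0.0120833, so the payment is 46,000 × 0.0120833 / (1 − 1.0120833^−60) = $1,082.30.
Loan 2: at 13.75% the monthly rate is 0.0114583, so the payment is 46,000 × 0.0114583 / (1 − 1.0114583^−60) = $1,064.39.
Monthly savings = $1,082.30 − $1,064.39 = $17.91.
Break-even = $400.00 / $17.91 = 22.33 → 23 months.

23 months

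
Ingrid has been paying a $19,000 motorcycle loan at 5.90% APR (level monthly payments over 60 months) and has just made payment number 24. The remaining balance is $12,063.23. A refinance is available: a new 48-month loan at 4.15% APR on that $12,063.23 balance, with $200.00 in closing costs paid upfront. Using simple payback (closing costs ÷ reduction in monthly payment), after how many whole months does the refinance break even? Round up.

3 months

Current payment = 19,000 × 5.9%/12 / (1 − (1+0.0049167)^−60) = $366.44.
Refinanced payment = 12,063.23 × 0.0034583 / (1 − (1+0.0034583)^−48) = $273.19.
Monthly savings = $366.44 − $273.19 = $93.25.
Break-even = $200.00 / $93.25 = 2.14 → 3 months.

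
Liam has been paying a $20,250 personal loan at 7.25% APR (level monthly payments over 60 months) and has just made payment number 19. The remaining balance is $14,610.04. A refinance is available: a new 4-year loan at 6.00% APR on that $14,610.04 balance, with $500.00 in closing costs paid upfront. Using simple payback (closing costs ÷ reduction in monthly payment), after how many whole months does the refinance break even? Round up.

Current payment = 20,250 × 7.25%/12 / (1 − (1+0.0060417)^−60) = $403.37.
Refinanced payment = 14,610.04 × 0.0050000 / (1 − (1+0.0050000)^−48) = $343.12.
Monthly savings = $403.37 − $343.12 = $60.25.
Break-even = $500.00 / $60.25 = 8.30 → 9 months.

9 months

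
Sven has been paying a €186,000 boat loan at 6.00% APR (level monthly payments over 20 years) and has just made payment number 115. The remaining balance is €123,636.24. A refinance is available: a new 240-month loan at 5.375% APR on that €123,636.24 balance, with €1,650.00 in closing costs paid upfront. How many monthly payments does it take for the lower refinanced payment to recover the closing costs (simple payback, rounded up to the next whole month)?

4 months

Current payment = 186,000 × 6%/12 / (1 − (1+0.0050000)^−240) = €1,332.56.
Refinanced payment = 123,636.24 × 0.0044792 / (1 − (1+0.0044792)^−240) = €841.77.
Monthly savings = €1,332.56 − €841.77 = €490.79.
Break-even = €1,650.00 / €490.79 = 3.36 → 4 months.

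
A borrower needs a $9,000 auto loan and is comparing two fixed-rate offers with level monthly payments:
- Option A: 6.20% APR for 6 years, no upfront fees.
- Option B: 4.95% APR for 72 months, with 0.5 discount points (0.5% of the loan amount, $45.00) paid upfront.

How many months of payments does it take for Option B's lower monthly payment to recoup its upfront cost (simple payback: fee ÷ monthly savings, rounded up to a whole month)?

Option A: at 6.20% the monthly rate is 0.0051667, so the payment is 9,000 × 0.0051667 / (1 − 1.0051667^−72) = $150.01.
Option B: monthly rate = 4.95%/12 = 0.0041250; payment = 9,000 × 0.0041250 / (1 − (1+0.0041250)^−72) = $144.74.
Monthly savings = $150.01 − $144.74 = $5.27.
Break-even = $45.00 / $5.27 = 8.54 → 9 months.

9 months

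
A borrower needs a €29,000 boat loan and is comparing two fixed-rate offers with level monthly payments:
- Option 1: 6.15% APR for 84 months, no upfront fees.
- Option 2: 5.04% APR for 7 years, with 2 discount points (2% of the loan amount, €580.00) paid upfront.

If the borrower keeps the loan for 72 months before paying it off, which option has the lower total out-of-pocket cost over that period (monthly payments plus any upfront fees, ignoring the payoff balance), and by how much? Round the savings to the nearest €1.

Option 1: at 6.15% the monthly rate is 0.0051250, so the payment is 29,000 × 0.0051250 / (1 − 1.0051250^−84) = €425.74.
Option 2: at 5.04% the monthly rate is 0.0042000, so the payment is 29,000 × 0.0042000 / (1 − 1.0042000^−84) = €410.43.
Over 72 months: Option 1 costs 72 × €425.74 = €30,653.28; Option 2 costs 72 × €410.43 + €580.00 = €30,130.96.
Option 2 is cheaper by €30,653.28 − €30,130.96 = €522.32.

Option 2 by €522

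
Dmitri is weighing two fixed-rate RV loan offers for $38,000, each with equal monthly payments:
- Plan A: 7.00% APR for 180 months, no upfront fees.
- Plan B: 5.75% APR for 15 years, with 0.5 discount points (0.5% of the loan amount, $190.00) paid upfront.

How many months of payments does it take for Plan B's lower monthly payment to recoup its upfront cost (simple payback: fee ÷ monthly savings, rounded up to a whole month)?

8 months

Plan A: at 7.00% the monthly rate is 0.0058333, so the payment is 38,000 × 0.0058333 / (1 − 1.0058333^−180) = $341.55.
Plan B: monthly rate = 5.75%/12 = 0.0047917; payment = 38,000 × 0.0047917 / (1 − (1+0.0047917)^−180) = $315.56.
Monthly savings = $341.55 − $315.56 = $25.99.
Break-even = $190.00 / $25.99 = 7.31 → 8 months.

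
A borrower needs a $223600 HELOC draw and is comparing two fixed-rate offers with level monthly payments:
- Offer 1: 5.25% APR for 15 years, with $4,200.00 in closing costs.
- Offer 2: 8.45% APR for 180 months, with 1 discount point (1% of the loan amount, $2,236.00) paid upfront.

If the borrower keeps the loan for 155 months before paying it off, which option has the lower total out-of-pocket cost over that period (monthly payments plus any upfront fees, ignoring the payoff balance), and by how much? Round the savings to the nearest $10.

Offer 1: monthly rate = 5.25%/12 = 0.0043750; payment = 223,600 × 0.0043750 / (1 − (1+0.0043750)^−180) = $1,797.47.
Offer 2: monthly rate = 8.45%/12 = 0.0070417; payment = 223,600 × 0.0070417 / (1 − (1+0.0070417)^−180) = $2,195.33.
Over 155 months: Offer 1 costs 155 × $1,797.47 + $4,200.00 = $282,807.85; Offer 2 costs 155 × $2,195.33 + $2,236.00 = $342,512.15.
Offer 1 is cheaper by $342,512.15 − $282,807.85 = $59,704.30.

Offer 1 by $59,700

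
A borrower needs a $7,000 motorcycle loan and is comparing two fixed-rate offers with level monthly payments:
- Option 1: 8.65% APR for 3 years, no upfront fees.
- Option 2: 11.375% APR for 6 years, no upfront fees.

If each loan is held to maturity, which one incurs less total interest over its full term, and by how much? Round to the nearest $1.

Option 1: monthly rate = 8.65%/12 = 0.0072083; payment = 7,000 × 0.0072083 / (1 − (1+0.0072083)^−36) = $221.46.
Total interest on Option 1 = 36 × $221.46 − $7,000 = $972.56.
Option 2: at 11.375% the monthly rate is 0.0094792, so the payment is 7,000 × 0.0094792 / (1 − 1.0094792^−72) = $134.59.
Total interest on Option 2 = 72 × $134.59 − $7,000 = $2,690.48.
Option 1 is lower by $1,717.92.

Option 1 by $1,718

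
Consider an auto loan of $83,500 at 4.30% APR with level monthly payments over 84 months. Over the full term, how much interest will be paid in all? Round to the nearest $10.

At 4.30% the monthly rate is 0.0035833, so the payment is 83,500 × 0.0035833 / (1 − 1.0035833^−84) = $1,152.91.
Total paid = 84 × $1,152.91 = $96,844.44; interest = $96,844.44 − $83,500 = $13,344.44.

$13,340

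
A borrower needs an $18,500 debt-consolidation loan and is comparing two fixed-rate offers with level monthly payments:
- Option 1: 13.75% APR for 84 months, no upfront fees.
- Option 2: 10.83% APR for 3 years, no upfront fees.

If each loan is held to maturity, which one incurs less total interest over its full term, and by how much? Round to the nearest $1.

Option 1: monthly rate = 13.75%/12 = 0.0114583; payment = 18,500 × 0.0114583 / (1 − (1+0.0114583)^−84) = $344.14.
Total interest on Option 1 = 84 × $344.14 − $18,500 = $10,407.76.
Option 2: at 10.83% the monthly rate is 0.0090250, so the payment is 18,500 × 0.0090250 / (1 − 1.0090250^−36) = $604.18.
Total interest on Option 2 = 36 × $604.18 − $18,500 = $3,250.48.
Option 2 is lower by $7,157.28.

Option 2 by $7,157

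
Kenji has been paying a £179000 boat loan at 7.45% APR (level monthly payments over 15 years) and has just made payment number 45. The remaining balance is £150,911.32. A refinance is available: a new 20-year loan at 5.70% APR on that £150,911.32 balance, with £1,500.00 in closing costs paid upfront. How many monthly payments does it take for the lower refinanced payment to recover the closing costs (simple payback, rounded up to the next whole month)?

Current payment = 179,000 × 7.45%/12 / (1 − (1+0.0062083)^−180) = £1,654.27.
Refinanced payment = 150,911.32 × 0.0047500 / (1 − (1+0.0047500)^−240) = £1,055.22.
Monthly savings = £1,654.27 − £1,055.22 = £599.05.
Break-even = £1,500.00 / £599.05 = 2.50 → 3 months.

3 months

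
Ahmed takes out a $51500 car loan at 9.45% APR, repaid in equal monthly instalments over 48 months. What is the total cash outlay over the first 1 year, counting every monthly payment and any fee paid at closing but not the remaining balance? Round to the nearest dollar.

Monthly rate = 9.45%/12 = 0.0078750; payment = 51,500 × 0.0078750 / (1 − (1+0.0078750)^−48) = $1,292.61.
Total outlay = 12 × $1,292.61 = $15,511.32.

$15,511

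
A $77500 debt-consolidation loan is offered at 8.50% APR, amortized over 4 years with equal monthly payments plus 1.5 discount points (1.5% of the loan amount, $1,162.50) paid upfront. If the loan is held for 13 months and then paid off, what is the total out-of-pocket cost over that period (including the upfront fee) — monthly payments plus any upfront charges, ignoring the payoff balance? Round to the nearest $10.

At 8.50% the monthly rate is 0.0070833, so the payment is 77,500 × 0.0070833 / (1 − 1.0070833^−48) = $1,910.24.
Total outlay = 13 × $1,910.24 + $1,162.50 = $25,995.62.

$26,000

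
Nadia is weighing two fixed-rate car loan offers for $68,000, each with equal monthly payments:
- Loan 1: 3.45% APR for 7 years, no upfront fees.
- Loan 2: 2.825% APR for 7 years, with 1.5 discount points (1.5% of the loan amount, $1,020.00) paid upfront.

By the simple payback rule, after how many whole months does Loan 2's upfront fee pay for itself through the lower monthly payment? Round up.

Loan 1: at 3.45% the monthly rate is 0.0028750, so the payment is 68,000 × 0.0028750 / (1 − 1.0028750^−84) = $912.36.
Loan 2: monthly rate = 2.825%/12 = 0.0023542; payment = 68,000 × 0.0023542 / (1 − (1+0.0023542)^−84) = $893.15.
Monthly savings = $912.36 − $893.15 = $19.21.
Break-even = $1,020.00 / $19.21 = 53.10 → 54 months.

54 months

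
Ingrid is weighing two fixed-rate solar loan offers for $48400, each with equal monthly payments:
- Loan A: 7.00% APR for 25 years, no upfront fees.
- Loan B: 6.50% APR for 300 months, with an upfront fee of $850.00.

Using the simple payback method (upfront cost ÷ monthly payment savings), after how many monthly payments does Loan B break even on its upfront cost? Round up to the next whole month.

56 months

Loan A: monthly rate = 7%/12 = 0.0058333; payment = 48,400 × 0.0058333 / (1 − (1+0.0058333)^−300) = $342.08.
Loan B: monthly rate = 6.5%/12 = 0.0054167; payment = 48,400 × 0.0054167 / (1 − (1+0.0054167)^−300) = $326.80.
Monthly savings = $342.08 − $326.80 = $15.28.
Break-even = $850.00 / $15.28 = 55.63 → 56 months.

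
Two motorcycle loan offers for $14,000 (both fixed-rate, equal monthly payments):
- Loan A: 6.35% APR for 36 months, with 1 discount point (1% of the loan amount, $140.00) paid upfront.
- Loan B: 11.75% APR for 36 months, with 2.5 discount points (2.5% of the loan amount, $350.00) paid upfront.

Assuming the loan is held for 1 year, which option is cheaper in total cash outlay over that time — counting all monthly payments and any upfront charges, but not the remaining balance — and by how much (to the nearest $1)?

Loan A: monthly rate = 6.35%/12 = 0.0052917; payment = 14,000 × 0.0052917 / (1 − (1+0.0052917)^−36) = $428.13.
Loan B: at 11.75% the monthly rate is 0.0097917, so the payment is 14,000 × 0.0097917 / (1 − 1.0097917^−36) = $463.33.
Over 12 months: Loan A costs 12 × $428.13 + $140.00 = $5,277.56; Loan B costs 12 × $463.33 + $350.00 = $5,909.96.
Loan A is cheaper by $5,909.96 − $5,277.56 = $632.40.

Loan A by $632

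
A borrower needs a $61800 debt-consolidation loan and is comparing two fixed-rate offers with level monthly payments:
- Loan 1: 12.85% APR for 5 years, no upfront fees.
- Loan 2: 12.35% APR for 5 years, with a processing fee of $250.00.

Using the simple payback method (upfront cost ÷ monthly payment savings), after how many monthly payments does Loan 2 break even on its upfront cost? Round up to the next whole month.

Loan 1: monthly rate = 12.85%/12 = 0.0107083; payment = 61,800 × 0.0107083 / (1 − (1+0.0107083)^−60) = $1,401.40.
Loan 2: at 12.35% the monthly rate is 0.0102917, so the payment is 61,800 × 0.0102917 / (1 − 1.0102917^−60) = $1,385.66.
Monthly savings = $1,401.40 − $1,385.66 = $15.74.
Break-even = $250.00 / $15.74 = 15.88 → 16 months.

16 months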